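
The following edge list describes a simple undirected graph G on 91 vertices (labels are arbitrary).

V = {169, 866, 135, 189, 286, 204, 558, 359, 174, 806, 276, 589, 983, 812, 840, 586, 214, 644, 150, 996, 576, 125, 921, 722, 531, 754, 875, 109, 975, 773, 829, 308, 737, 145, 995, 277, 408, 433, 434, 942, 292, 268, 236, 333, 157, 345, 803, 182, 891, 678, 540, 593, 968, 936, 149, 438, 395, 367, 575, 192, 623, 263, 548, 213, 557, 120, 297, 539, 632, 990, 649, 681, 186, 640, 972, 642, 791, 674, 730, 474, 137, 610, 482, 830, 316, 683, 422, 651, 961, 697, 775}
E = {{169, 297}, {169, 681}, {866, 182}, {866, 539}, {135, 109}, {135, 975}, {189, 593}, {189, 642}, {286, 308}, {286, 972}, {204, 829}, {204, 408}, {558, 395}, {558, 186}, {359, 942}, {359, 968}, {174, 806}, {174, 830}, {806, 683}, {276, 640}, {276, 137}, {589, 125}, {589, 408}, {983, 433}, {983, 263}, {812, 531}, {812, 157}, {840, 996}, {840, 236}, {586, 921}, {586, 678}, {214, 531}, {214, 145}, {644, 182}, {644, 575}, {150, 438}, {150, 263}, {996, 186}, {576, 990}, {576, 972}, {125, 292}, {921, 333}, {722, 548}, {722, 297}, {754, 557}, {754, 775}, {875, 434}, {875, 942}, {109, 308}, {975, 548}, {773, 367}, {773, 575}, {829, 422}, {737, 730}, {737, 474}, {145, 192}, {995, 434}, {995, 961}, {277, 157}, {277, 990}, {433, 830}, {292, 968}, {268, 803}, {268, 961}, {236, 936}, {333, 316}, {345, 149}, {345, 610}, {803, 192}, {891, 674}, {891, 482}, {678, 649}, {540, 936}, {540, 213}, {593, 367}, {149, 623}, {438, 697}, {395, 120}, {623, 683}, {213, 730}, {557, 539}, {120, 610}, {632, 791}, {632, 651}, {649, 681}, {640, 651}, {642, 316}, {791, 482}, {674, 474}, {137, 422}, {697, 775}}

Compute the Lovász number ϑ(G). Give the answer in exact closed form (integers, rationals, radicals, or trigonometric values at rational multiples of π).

N(236) = {840, 936}, |N(236)| = 2.
deg(891) = 2; N(891) = {674, 482}.
Vertex 214 has 2 neighbors: 531, 145.
deg(174) = 2; N(174) = {806, 830}.
deg(v) = 2 for all v (|V|=91); the odd cycle C_{91}.
The 46 distinct eigenvalues: [2.0, 1.995, 1.981, 1.957, 1.924, 1.882, 1.831, 1.771, 1.703, 1.626, 1.542, 1.45, 1.352, 1.247, 1.136, 1.02, 0.899, 0.773, 0.644, 0.512, 0.377, 0.241, 0.104, -0.035, -0.172, -0.309, -0.445, -0.579, -0.709, -0.837, -0.96, -1.079, -1.192, -1.3, -1.402, -1.497, -1.585, -1.665, -1.738, -1.802, -1.858, -1.904, -1.942, -1.97, -1.989, -1.999].
ϑ = −N·λ_min/(λ_max−λ_min) = −91·(-2*cos(pi/91))/(2−(-2*cos(pi/91))) = 91*cos(pi/91)/(cos(pi/91) + 1).
Numerically 45.486440158.
45 ≤ 91*cos(pi/91)/(cos(pi/91) + 1) ≤ 46: both strict.

91*cos(pi/91)/(cos(pi/91) + 1)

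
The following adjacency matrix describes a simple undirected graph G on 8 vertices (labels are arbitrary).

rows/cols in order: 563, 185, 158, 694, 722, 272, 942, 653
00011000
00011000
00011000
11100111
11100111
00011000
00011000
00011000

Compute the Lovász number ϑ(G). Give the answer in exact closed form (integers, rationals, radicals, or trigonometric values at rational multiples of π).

Vertex 185 has 2 neighbors: 694, 722.
deg(563) = 2; N(563) = {694, 722}.
N(722) = {563, 185, 158, 272, 942, 653}, |N(722)| = 6.
deg(158) = 2; N(158) = {694, 722}.
G = K_{6,2}: α = 6 = χ(Ḡ), so ϑ = 6.
= 6.0000… (decimal).
α=6, χ(Ḡ)=6; ϑ=6 lies between (collapsed).

6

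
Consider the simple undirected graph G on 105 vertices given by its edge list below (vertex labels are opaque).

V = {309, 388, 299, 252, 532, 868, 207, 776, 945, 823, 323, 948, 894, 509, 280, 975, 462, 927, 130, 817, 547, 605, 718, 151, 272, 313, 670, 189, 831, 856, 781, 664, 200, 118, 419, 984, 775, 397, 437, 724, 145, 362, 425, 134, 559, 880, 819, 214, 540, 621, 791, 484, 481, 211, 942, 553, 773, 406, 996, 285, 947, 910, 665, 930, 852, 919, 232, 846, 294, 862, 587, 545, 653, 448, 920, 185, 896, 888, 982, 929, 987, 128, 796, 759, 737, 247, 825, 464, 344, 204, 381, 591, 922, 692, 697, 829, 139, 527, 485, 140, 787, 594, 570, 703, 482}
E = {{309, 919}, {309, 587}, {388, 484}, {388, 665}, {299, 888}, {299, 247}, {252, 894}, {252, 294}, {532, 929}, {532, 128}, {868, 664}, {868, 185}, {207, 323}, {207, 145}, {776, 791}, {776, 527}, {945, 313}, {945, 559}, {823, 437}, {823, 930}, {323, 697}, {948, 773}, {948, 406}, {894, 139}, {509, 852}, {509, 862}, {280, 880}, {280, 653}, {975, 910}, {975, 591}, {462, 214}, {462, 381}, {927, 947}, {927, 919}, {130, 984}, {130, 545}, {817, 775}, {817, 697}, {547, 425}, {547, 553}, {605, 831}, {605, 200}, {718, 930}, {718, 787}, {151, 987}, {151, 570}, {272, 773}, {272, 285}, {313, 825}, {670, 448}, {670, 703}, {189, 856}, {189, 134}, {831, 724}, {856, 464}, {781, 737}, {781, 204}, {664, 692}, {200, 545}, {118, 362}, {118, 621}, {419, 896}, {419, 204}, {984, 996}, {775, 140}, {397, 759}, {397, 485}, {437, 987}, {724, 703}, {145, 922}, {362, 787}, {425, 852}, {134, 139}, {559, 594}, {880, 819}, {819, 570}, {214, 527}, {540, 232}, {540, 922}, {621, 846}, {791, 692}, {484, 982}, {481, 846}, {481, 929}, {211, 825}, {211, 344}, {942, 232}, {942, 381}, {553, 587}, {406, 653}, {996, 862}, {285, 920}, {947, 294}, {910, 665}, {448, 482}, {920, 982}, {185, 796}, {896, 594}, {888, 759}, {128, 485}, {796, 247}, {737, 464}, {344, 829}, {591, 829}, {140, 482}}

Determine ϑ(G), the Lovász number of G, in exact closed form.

Vertex 280 has 2 neighbors: 880, 653.
N(823) = {437, 930}, |N(823)| = 2.
N(888) = {299, 759}, |N(888)| = 2.
deg(922) = 2; N(922) = {145, 540}.
Every vertex has degree 2 (N=105); connected 2-regular on 105 ⇒ C_{105}.
A has 53 distinct eigenvalues ≈ [2.0, 1.99642, 1.98569, 1.96786, 1.94298, 1.91115, 1.87247, 1.82709, 1.77517, 1.7169, 1.65248, 1.58214, 1.50614, 1.42475, 1.33826, 1.24698, 1.15123, 1.05137, 0.94774, 0.84071, 0.73068, 0.61803, 0.50317, 0.38651, 0.26847, 0.14946, 0.02992, -0.08973, -0.20906, -0.32764, -0.44504, -0.56085, -0.67466, -0.78605, -0.89463, -1.0, -1.10179, -1.19964, -1.2932, -1.38213, -1.4661, -1.54483, -1.61803, -1.68544, -1.74682, -1.80194, -1.85061, -1.89265, -1.92793, -1.9563, -1.97766, -1.99195, -1.9991].
Lovász (edge-transitive): ϑ = −105·(-2*cos(pi/105))/((2)−(-2*cos(pi/105))) = 105*cos(pi/105)/(cos(pi/105) + 1).
= 52.48824872… (decimal).
Check 52 ≤ 105*cos(pi/105)/(cos(pi/105) + 1) ≤ 53: both strict.

105*cos(pi/105)/(cos(pi/105) + 1)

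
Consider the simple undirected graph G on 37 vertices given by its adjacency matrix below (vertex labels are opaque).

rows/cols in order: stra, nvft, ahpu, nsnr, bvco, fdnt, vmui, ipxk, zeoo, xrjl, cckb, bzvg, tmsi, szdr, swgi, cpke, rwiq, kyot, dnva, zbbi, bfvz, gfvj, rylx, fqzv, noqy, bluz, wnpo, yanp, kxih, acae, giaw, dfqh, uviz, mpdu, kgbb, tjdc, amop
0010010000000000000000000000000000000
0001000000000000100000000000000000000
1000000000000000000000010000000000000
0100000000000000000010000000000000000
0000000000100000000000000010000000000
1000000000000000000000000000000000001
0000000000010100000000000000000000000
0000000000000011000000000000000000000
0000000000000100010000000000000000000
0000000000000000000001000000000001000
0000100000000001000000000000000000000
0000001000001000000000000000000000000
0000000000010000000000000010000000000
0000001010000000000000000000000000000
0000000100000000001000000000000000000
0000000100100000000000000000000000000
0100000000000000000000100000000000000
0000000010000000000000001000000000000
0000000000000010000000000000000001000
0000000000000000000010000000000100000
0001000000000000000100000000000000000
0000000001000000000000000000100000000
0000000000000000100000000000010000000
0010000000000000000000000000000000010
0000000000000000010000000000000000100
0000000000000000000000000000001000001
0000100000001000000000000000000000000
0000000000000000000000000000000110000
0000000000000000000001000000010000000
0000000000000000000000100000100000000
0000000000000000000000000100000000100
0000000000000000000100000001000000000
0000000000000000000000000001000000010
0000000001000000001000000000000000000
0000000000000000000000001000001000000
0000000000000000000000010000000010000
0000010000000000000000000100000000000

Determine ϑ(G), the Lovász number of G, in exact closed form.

37*cos(pi/37)/(cos(pi/37) + 1)

N(fqzv) = {ahpu, tjdc}, |N(fqzv)| = 2.
N(amop) = {fdnt, bluz}, |N(amop)| = 2.
Vertex tjdc has 2 neighbors: fqzv, uviz.
Vertex vmui has 2 neighbors: bzvg, szdr.
deg(v) = 2 for all v (|V|=37); the odd cycle C_{37}.
spec(A) ≈ [2.0, 1.971232, 1.885755, 1.746028, 1.556072, 1.321349, 1.048615, 0.745713, 0.421359, 0.084882, -0.254036, -0.585646, -0.900407, -1.189266, -1.443912, -1.657019, -1.822457, -1.935466, -1.992795] (distinct, 6 d.p.).
λ_max=2, λ_min=-2*cos(pi/37); ϑ = −37·λ_min/(λ_max−λ_min) = 37*cos(pi/37)/(cos(pi/37) + 1).
≈ 18.4666 (to 4 d.p.).
18 ≤ 37*cos(pi/37)/(cos(pi/37) + 1) ≤ 19: both strict.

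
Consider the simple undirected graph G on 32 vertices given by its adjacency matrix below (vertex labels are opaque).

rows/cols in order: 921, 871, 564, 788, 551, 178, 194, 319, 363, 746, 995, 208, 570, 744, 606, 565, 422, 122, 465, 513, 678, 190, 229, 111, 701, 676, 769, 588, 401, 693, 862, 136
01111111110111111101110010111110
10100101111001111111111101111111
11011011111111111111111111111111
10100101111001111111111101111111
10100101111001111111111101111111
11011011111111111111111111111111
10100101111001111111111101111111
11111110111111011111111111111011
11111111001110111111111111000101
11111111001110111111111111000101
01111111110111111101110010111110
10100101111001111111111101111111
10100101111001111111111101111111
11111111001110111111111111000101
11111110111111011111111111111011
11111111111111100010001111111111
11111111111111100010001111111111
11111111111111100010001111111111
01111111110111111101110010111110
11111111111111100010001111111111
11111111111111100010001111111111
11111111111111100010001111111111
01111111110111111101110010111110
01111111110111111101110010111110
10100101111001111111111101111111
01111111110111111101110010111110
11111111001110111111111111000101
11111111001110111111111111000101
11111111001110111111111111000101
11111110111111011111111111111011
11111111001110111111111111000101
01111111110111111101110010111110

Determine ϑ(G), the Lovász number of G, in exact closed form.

Vertex 862 has 25 neighbors: 921, 871, 564, 788, 551, 178, 194, 319, 995, 208, 570, 606, 565, 422, 122, 465, 513, 678, 190, 229, 111, 701, 676, 693, 136.
N(363) = {921, 871, 564, 788, 551, 178, 194, 319, 995, 208, 570, 606, 565, 422, 122, 465, 513, 678, 190, 229, 111, 701, 676, 693, 136}, |N(363)| = 25.
N(190) = {921, 871, 564, 788, 551, 178, 194, 319, 363, 746, 995, 208, 570, 744, 606, 465, 229, 111, 701, 676, 769, 588, 401, 693, 862, 136}, |N(190)| = 26.
deg(513) = 26; N(513) = {921, 871, 564, 788, 551, 178, 194, 319, 363, 746, 995, 208, 570, 744, 606, 465, 229, 111, 701, 676, 769, 588, 401, 693, 862, 136}.
K_{7,7,7,6,3,2} (perfect); ϑ(G) = α(G) = max{7,7,7,6,3,2} = 7.
ϑ(G) ≈ 7.0000.
α=7, χ(Ḡ)=7; ϑ=7 lies between (collapsed).

7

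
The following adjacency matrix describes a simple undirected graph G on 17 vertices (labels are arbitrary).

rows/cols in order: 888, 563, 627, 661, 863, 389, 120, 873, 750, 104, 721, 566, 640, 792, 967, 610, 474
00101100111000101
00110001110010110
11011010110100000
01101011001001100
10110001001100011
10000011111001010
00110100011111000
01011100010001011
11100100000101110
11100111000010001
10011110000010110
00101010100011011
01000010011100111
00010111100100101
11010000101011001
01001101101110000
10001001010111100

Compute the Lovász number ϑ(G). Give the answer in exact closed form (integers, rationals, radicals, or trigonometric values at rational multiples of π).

sqrt(17)

deg(640) = 8; N(640) = {563, 120, 104, 721, 566, 967, 610, 474}.
N(888) = {627, 863, 389, 750, 104, 721, 967, 474}, |N(888)| = 8.
N(661) = {563, 627, 863, 120, 873, 721, 792, 967}, |N(661)| = 8.
N(389) = {888, 120, 873, 750, 104, 721, 792, 610}, |N(389)| = 8.
Every vertex has degree 8 (N=17); strongly regular (17,8,3,4).
The 3 distinct eigenvalues: [8.0, 1.562, -2.562].
Lovász (edge-transitive): ϑ = −17·(-sqrt(17)/2 - 1/2)/((8)−(-sqrt(17)/2 - 1/2)) = sqrt(17).
= 4.1231… (decimal).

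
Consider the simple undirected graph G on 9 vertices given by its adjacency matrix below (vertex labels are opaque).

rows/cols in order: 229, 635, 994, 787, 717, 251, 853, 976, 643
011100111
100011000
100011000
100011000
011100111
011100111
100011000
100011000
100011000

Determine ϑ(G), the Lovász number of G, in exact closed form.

deg(635) = 3; N(635) = {229, 717, 251}.
Vertex 976 has 3 neighbors: 229, 717, 251.
N(787) = {229, 717, 251}, |N(787)| = 3.
deg(643) = 3; N(643) = {229, 717, 251}.
K_{6,3} (perfect); ϑ(G) = α(G) = max{6,3} = 6.
Numerically 6.00000.
α=6, χ(Ḡ)=6; ϑ=6 lies between (collapsed).

6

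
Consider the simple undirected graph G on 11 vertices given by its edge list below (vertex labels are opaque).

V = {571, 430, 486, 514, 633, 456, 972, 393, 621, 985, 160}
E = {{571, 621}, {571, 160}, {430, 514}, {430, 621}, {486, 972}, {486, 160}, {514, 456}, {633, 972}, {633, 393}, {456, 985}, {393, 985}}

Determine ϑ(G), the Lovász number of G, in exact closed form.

11*cos(pi/11)/(cos(pi/11) + 1)

deg(160) = 2; N(160) = {571, 486}.
N(430) = {514, 621}, |N(430)| = 2.
deg(486) = 2; N(486) = {972, 160}.
deg(633) = 2; N(633) = {972, 393}.
deg(v) = 2 for all v (|V|=11); this is C_{11}, the 11-cycle.
A has 6 distinct eigenvalues ≈ [2.0, 1.68251, 0.83083, -0.28463, -1.30972, -1.91899].
With N=11: ϑ(G) = 11·(-(-1)*2*cos(pi/11))/(2−(-2*cos(pi/11))) = 11*cos(pi/11)/(cos(pi/11) + 1).
ϑ(G) ≈ 5.38630.
α=5, χ(Ḡ)=6; ϑ=11*cos(pi/11)/(cos(pi/11) + 1) lies between (both strict).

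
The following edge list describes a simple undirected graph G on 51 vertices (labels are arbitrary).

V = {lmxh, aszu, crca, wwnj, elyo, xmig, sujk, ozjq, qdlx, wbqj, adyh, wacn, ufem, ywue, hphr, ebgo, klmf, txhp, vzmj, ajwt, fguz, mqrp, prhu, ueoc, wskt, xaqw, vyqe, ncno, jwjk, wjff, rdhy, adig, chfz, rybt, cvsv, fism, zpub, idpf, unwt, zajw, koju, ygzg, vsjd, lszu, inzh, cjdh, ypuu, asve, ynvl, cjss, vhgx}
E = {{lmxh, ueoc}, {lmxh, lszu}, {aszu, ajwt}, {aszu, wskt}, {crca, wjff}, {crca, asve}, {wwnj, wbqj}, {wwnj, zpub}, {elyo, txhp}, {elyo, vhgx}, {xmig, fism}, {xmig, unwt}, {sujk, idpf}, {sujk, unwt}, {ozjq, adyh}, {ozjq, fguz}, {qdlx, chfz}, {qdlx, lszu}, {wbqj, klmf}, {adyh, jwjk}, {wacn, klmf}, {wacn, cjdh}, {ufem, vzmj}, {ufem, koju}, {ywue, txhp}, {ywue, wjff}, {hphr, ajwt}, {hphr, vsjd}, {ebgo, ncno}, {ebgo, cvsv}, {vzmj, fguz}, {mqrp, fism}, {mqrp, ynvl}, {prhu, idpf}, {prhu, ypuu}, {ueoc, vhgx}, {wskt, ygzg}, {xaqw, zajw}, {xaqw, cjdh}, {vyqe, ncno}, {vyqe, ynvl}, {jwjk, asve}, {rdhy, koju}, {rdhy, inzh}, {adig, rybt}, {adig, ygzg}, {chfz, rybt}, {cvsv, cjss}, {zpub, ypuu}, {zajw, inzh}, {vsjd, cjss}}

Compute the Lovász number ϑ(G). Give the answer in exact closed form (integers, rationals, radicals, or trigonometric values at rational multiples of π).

deg(koju) = 2; N(koju) = {ufem, rdhy}.
N(ueoc) = {lmxh, vhgx}, |N(ueoc)| = 2.
deg(sujk) = 2; N(sujk) = {idpf, unwt}.
Vertex mqrp has 2 neighbors: fism, ynvl.
Every vertex has degree 2 (N=51); a single 51-cycle (edge-transitive).
Distinct eigenvalues (to 6 d.p.): [2.0, 1.984841, 1.939594, 1.864944, 1.762024, 1.632394, 1.478018, 1.301237, 1.10473, 0.891477, 0.66471, 0.427866, 0.184537, -0.06159, -0.306783, -0.547326, -0.779572, -1.0, -1.205269, -1.392268, -1.558161, -1.700434, -1.816931, -1.905884, -1.965946, -1.996207].
−51·(-2*cos(pi/51)) / ((2)−(-2*cos(pi/51))) = 51*cos(pi/51)/(cos(pi/51) + 1) = ϑ(G).
Numerically 25.47579449.
25 ≤ 51*cos(pi/51)/(cos(pi/51) + 1) ≤ 26: both strict.

51*cos(pi/51)/(cos(pi/51) + 1)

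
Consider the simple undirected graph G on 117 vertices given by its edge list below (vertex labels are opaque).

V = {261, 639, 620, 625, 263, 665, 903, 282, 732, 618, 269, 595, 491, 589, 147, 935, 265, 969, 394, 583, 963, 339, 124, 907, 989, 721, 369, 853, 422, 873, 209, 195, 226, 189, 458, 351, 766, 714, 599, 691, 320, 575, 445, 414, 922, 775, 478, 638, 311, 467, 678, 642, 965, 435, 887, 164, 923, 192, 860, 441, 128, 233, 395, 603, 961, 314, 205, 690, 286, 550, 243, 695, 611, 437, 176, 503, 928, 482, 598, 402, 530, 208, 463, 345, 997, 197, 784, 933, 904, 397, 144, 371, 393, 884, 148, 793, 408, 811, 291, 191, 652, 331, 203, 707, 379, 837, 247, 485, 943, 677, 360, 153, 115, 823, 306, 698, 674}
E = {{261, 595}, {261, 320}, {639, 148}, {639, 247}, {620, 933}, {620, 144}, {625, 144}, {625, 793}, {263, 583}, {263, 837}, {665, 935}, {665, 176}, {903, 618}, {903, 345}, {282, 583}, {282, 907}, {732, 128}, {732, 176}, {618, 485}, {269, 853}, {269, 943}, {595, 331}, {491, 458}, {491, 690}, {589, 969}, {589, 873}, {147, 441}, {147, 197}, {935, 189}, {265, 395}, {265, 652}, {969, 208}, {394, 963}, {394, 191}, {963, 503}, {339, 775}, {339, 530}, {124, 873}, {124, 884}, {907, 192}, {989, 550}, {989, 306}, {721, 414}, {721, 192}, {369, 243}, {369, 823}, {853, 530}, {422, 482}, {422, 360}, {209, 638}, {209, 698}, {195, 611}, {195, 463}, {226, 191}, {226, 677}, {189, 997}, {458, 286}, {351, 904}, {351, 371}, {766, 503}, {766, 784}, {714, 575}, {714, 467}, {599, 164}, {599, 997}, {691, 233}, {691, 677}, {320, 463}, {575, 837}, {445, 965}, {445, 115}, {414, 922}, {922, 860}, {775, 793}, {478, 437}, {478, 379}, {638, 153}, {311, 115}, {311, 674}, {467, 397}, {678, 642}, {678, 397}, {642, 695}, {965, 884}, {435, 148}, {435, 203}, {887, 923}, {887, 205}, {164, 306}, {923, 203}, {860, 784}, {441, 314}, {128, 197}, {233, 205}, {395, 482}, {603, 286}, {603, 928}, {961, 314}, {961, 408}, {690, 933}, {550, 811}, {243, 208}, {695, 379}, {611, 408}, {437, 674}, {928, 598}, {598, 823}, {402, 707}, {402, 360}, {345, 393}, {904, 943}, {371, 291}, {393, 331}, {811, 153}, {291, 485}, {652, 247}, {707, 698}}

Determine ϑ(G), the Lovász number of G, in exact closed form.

deg(189) = 2; N(189) = {935, 997}.
deg(482) = 2; N(482) = {422, 395}.
deg(124) = 2; N(124) = {873, 884}.
Vertex 351 has 2 neighbors: 904, 371.
Regular of degree 2 on 117 vertices: connected 2-regular on 117 ⇒ C_{117}.
spec(A) ≈ [2.0, 1.997117, 1.988475, 1.974101, 1.954034, 1.928333, 1.897073, 1.860343, 1.818249, 1.770912, 1.71847, 1.661072, 1.598886, 1.532089, 1.460875, 1.385449, 1.306028, 1.222842, 1.136129, 1.046142, 0.953137, 0.857385, 0.759161, 0.658748, 0.556435, 0.452518, 0.347296, 0.241073, 0.134155, 0.02685, -0.080532, -0.187682, -0.294291, -0.400051, -0.504658, -0.60781, -0.70921, -0.808564, -0.905588, -1.0, -1.091529, -1.179911, -1.264891, -1.346224, -1.423675, -1.497021, -1.566052, -1.630567, -1.69038, -1.74532, -1.795227, -1.839959, -1.879385, -1.913393, -1.941884, -1.964775, -1.982002, -1.993515, -1.999279] (distinct, 6 d.p.).
ϑ = −N·λ_min/(λ_max−λ_min) = −117·(-2*cos(pi/117))/(2−(-2*cos(pi/117))) = 117*cos(pi/117)/(cos(pi/117) + 1).
Numerically 58.48945.
α=58, χ(Ḡ)=59; ϑ=117*cos(pi/117)/(cos(pi/117) + 1) lies between (both strict).

117*cos(pi/117)/(cos(pi/117) + 1)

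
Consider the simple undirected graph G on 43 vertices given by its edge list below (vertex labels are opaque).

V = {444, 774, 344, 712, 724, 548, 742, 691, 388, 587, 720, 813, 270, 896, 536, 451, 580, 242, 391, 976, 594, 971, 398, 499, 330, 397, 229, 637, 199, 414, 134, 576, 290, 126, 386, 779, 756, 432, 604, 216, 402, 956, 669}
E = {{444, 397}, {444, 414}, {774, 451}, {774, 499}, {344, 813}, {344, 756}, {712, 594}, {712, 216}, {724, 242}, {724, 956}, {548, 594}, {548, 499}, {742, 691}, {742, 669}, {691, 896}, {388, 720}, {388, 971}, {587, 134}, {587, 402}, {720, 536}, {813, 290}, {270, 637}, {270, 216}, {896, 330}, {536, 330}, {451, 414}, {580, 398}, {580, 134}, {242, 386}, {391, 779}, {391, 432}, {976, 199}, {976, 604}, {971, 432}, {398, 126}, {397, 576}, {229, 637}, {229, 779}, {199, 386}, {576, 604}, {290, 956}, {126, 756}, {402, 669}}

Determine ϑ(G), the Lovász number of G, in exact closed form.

43*cos(pi/43)/(cos(pi/43) + 1)

Vertex 756 has 2 neighbors: 344, 126.
deg(134) = 2; N(134) = {587, 580}.
Vertex 587 has 2 neighbors: 134, 402.
deg(414) = 2; N(414) = {444, 451}.
Regular of degree 2 on 43 vertices: connected 2-regular on 43 ⇒ C_{43}.
The 22 distinct eigenvalues: [2.0, 1.9787, 1.9152, 1.8109, 1.668, 1.4895, 1.2793, 1.0419, 0.7822, 0.5059, 0.2187, -0.073, -0.3633, -0.6458, -0.9145, -1.1637, -1.3881, -1.583, -1.7441, -1.868, -1.9522, -1.9947].
Lovász (edge-transitive): ϑ = −43·(-2*cos(pi/43))/((2)−(-2*cos(pi/43))) = 43*cos(pi/43)/(cos(pi/43) + 1).
≈ 21.4712837 (to 7 d.p.).
α=21, χ(Ḡ)=22; ϑ=43*cos(pi/43)/(cos(pi/43) + 1) lies between (both strict).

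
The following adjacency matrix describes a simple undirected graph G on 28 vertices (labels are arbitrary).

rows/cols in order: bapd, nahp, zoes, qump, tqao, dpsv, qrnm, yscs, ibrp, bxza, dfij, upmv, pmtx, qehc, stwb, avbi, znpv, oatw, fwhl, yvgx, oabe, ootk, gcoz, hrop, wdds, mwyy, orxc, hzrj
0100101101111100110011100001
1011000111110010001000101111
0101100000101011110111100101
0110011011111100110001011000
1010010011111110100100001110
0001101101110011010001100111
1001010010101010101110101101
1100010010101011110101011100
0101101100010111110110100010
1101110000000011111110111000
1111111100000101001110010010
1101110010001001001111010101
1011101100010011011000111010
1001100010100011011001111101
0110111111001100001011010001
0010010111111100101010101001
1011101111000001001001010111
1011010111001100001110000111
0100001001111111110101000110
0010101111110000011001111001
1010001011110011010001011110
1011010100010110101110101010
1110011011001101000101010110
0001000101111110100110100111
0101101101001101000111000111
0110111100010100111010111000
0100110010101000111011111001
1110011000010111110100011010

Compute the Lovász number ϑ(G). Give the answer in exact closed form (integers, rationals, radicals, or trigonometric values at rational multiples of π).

7

N(oatw) = {bapd, zoes, qump, dpsv, yscs, ibrp, bxza, pmtx, qehc, fwhl, yvgx, oabe, mwyy, orxc, hzrj}, |N(oatw)| = 15.
deg(qump) = 15; N(qump) = {nahp, zoes, dpsv, qrnm, ibrp, bxza, dfij, upmv, pmtx, qehc, znpv, oatw, ootk, hrop, wdds}.
N(qrnm) = {bapd, qump, dpsv, ibrp, dfij, pmtx, stwb, znpv, fwhl, yvgx, oabe, gcoz, wdds, mwyy, hzrj}, |N(qrnm)| = 15.
N(zoes) = {nahp, qump, tqao, dfij, pmtx, stwb, avbi, znpv, oatw, yvgx, oabe, ootk, gcoz, mwyy, hzrj}, |N(zoes)| = 15.
G on 28 vertices is 15-regular; this is K(8,2), the Kneser graph.
The 3 distinct eigenvalues: [15.0, 1.0, -5.0].
λ_max=15, λ_min=-5; ϑ = −28·λ_min/(λ_max−λ_min) = 7.
≈ 7.0000 (to 4 d.p.).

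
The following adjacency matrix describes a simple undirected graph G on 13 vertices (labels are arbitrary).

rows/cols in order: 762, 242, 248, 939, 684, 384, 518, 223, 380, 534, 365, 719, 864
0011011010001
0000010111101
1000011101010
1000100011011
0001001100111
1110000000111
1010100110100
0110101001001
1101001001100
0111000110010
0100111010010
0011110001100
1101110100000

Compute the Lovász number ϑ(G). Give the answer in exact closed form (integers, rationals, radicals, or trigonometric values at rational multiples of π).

sqrt(13)

N(534) = {242, 248, 939, 223, 380, 719}, |N(534)| = 6.
Vertex 242 has 6 neighbors: 384, 223, 380, 534, 365, 864.
deg(518) = 6; N(518) = {762, 248, 684, 223, 380, 365}.
Vertex 939 has 6 neighbors: 762, 684, 380, 534, 719, 864.
6-regular, N=13; strongly regular (13,6,2,3).
Distinct eigenvalues (to 4 d.p.): [6.0, 1.3028, -2.3028].
ϑ = −N·λ_min/(λ_max−λ_min) = −13·(-sqrt(13)/2 - 1/2)/(6−(-sqrt(13)/2 - 1/2)) = sqrt(13).
ϑ(G) ≈ 3.605551.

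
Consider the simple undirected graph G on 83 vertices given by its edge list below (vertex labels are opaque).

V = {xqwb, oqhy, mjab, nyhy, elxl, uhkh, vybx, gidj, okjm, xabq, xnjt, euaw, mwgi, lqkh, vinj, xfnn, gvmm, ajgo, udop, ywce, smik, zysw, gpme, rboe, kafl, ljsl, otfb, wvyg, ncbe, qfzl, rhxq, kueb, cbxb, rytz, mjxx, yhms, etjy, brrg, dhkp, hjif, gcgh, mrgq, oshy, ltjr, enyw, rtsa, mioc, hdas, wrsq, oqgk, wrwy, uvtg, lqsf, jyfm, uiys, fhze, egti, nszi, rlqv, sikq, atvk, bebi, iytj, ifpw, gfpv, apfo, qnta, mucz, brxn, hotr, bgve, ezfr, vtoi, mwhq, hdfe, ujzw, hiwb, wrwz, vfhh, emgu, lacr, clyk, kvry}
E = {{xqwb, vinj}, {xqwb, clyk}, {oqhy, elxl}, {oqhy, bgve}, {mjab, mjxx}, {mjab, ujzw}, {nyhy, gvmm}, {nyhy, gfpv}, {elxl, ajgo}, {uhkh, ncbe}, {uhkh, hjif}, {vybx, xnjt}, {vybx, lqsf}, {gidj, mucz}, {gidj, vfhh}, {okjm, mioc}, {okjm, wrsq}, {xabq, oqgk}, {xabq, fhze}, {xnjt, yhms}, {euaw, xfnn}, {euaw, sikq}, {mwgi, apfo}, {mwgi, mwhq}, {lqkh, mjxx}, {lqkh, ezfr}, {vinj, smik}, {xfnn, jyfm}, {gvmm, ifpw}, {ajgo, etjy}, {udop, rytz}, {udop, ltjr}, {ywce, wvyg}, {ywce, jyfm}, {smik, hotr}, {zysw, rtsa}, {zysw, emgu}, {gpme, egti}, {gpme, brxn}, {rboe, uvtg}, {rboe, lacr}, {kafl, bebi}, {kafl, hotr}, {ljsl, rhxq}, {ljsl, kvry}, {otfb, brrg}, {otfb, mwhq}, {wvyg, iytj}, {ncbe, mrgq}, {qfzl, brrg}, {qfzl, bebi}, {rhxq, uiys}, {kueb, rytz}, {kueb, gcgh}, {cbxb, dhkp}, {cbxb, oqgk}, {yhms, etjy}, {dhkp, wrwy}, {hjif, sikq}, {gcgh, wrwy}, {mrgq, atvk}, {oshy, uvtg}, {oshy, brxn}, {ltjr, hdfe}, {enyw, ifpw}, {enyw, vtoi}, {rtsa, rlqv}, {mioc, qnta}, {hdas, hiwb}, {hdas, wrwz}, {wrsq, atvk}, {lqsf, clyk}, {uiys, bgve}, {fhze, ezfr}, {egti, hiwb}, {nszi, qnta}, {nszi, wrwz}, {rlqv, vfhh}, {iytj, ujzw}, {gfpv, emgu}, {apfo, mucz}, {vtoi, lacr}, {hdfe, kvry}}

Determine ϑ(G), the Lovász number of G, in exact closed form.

83*cos(pi/83)/(cos(pi/83) + 1)

deg(wrwy) = 2; N(wrwy) = {dhkp, gcgh}.
Vertex kafl has 2 neighbors: bebi, hotr.
deg(xqwb) = 2; N(xqwb) = {vinj, clyk}.
Vertex gvmm has 2 neighbors: nyhy, ifpw.
83-vertex 2-regular graph: connected 2-regular on 83 ⇒ C_{83}.
A has 42 distinct eigenvalues ≈ [2.0, 1.9943, 1.9771, 1.9486, 1.909, 1.8584, 1.7972, 1.7257, 1.6443, 1.5535, 1.4538, 1.3457, 1.23, 1.1072, 0.9781, 0.8433, 0.7038, 0.5602, 0.4134, 0.2642, 0.1135, -0.0378, -0.189, -0.339, -0.4871, -0.6324, -0.7741, -0.9114, -1.0434, -1.1694, -1.2888, -1.4008, -1.5047, -1.6001, -1.6862, -1.7627, -1.8291, -1.8851, -1.9302, -1.9643, -1.9871, -1.9986].
ϑ = −N·λ_min/(λ_max−λ_min) = −83·(-2*cos(pi/83))/(2−(-2*cos(pi/83))) = 83*cos(pi/83)/(cos(pi/83) + 1).
≈ 41.4851326 (to 7 d.p.).
Lovász sandwich 41 ≤ 83*cos(pi/83)/(cos(pi/83) + 1) ≤ 42: both strict.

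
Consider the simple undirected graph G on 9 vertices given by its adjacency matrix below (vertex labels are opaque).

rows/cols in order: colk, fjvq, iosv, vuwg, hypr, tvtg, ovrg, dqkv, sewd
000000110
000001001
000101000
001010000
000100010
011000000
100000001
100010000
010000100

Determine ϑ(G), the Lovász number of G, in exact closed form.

9*cos(pi/9)/(cos(pi/9) + 1)

N(ovrg) = {colk, sewd}, |N(ovrg)| = 2.
Vertex iosv has 2 neighbors: vuwg, tvtg.
deg(fjvq) = 2; N(fjvq) = {tvtg, sewd}.
deg(vuwg) = 2; N(vuwg) = {iosv, hypr}.
Every vertex has degree 2 (N=9); the odd cycle C_{9}.
Distinct eigenvalues (to 6 d.p.): [2.0, 1.532089, 0.347296, -1.0, -1.879385].
Lovász (edge-transitive): ϑ = −9·(-2*cos(pi/9))/((2)−(-2*cos(pi/9))) = 9*cos(pi/9)/(cos(pi/9) + 1).
= 4.3601… (decimal).
α=4, χ(Ḡ)=5; ϑ=9*cos(pi/9)/(cos(pi/9) + 1) lies between (both strict).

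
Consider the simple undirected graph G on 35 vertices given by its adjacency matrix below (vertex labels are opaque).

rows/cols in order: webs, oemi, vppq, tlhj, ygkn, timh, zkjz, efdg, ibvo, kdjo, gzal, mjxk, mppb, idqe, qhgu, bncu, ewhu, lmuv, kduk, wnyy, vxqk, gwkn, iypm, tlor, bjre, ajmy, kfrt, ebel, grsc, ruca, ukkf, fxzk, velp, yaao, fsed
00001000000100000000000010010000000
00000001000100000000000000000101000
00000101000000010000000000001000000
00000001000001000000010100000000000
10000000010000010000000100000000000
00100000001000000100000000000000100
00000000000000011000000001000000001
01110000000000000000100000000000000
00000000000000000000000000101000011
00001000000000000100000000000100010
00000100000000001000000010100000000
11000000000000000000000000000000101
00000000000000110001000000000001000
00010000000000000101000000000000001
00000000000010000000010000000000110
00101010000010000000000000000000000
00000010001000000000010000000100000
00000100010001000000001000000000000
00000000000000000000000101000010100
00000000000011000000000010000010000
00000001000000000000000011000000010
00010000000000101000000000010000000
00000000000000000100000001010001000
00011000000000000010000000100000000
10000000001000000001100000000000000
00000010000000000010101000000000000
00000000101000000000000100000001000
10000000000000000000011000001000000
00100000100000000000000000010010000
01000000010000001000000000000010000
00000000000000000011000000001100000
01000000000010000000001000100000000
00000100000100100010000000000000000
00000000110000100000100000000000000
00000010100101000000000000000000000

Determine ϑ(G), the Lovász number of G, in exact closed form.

15

Vertex mjxk has 4 neighbors: webs, oemi, velp, fsed.
deg(fxzk) = 4; N(fxzk) = {oemi, mppb, iypm, kfrt}.
Vertex zkjz has 4 neighbors: bncu, ewhu, ajmy, fsed.
Vertex ygkn has 4 neighbors: webs, kdjo, bncu, tlor.
deg(v) = 4 for all v (|V|=35); Kneser-type, 3-subsets of [7].
The 4 distinct eigenvalues: [4.0, 2.0, -1.0, -3.0].
Lovász (edge-transitive): ϑ = −35·(-3)/((4)−(-3)) = 15.
= 15.000000000… (decimal).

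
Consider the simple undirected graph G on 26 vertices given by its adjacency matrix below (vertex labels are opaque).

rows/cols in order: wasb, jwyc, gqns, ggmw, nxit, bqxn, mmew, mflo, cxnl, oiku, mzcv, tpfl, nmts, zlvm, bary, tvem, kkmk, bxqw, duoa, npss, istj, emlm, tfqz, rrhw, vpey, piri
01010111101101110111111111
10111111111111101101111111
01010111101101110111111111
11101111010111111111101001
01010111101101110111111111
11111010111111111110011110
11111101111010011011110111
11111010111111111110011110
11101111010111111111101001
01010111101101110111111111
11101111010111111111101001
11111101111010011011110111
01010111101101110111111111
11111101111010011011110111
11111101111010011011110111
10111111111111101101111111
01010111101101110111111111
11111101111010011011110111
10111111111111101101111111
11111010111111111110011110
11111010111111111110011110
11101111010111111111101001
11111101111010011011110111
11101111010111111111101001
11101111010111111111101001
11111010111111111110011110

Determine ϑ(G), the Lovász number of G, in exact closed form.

deg(oiku) = 20; N(oiku) = {jwyc, ggmw, bqxn, mmew, mflo, cxnl, mzcv, tpfl, zlvm, bary, tvem, bxqw, duoa, npss, istj, emlm, tfqz, rrhw, vpey, piri}.
Vertex bqxn has 21 neighbors: wasb, jwyc, gqns, ggmw, nxit, mmew, cxnl, oiku, mzcv, tpfl, nmts, zlvm, bary, tvem, kkmk, bxqw, duoa, emlm, tfqz, rrhw, vpey.
Vertex bary has 20 neighbors: wasb, jwyc, gqns, ggmw, nxit, bqxn, mflo, cxnl, oiku, mzcv, nmts, tvem, kkmk, duoa, npss, istj, emlm, rrhw, vpey, piri.
N(tvem) = {wasb, gqns, ggmw, nxit, bqxn, mmew, mflo, cxnl, oiku, mzcv, tpfl, nmts, zlvm, bary, kkmk, bxqw, npss, istj, emlm, tfqz, rrhw, vpey, piri}, |N(tvem)| = 23.
K_{6,6,6,5,3} (perfect); ϑ(G) = α(G) = max{6,6,6,5,3} = 6.
Numerically 6.00000000.
Sandwich: α(G)=6 ≤ ϑ(G)=6 ≤ χ(Ḡ)=6 (collapsed).

6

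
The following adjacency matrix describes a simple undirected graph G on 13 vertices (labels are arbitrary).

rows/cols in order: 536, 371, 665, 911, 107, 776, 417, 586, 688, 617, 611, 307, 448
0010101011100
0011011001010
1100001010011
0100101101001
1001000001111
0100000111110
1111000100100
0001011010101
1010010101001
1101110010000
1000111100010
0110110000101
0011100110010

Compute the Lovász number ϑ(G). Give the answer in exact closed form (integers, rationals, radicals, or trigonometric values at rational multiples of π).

sqrt(13)

deg(107) = 6; N(107) = {536, 911, 617, 611, 307, 448}.
N(911) = {371, 107, 417, 586, 617, 448}, |N(911)| = 6.
Vertex 665 has 6 neighbors: 536, 371, 417, 688, 307, 448.
deg(417) = 6; N(417) = {536, 371, 665, 911, 586, 611}.
13-vertex 6-regular graph: strongly regular (13,6,2,3).
spec(A) ≈ [6.0, 1.3028, -2.3028] (distinct, 4 d.p.).
With N=13: ϑ(G) = 13·(-(-sqrt(13)/2 - 1/2))/(6−(-sqrt(13)/2 - 1/2)) = sqrt(13).
ϑ(G) ≈ 3.60555128.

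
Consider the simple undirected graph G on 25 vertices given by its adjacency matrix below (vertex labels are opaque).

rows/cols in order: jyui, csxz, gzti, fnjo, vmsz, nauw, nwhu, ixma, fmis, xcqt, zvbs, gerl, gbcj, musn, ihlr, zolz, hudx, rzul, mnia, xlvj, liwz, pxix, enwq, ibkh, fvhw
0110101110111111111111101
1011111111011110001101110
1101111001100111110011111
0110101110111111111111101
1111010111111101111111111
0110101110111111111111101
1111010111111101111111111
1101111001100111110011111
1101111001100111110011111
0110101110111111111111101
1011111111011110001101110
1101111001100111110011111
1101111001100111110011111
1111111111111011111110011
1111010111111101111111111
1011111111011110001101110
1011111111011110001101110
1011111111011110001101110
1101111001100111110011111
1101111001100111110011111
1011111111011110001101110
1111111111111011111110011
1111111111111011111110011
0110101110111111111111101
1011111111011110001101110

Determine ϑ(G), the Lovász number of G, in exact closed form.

7

N(vmsz) = {jyui, csxz, gzti, fnjo, nauw, ixma, fmis, xcqt, zvbs, gerl, gbcj, musn, zolz, hudx, rzul, mnia, xlvj, liwz, pxix, enwq, ibkh, fvhw}, |N(vmsz)| = 22.
Vertex nwhu has 22 neighbors: jyui, csxz, gzti, fnjo, nauw, ixma, fmis, xcqt, zvbs, gerl, gbcj, musn, zolz, hudx, rzul, mnia, xlvj, liwz, pxix, enwq, ibkh, fvhw.
Vertex jyui has 20 neighbors: csxz, gzti, vmsz, nwhu, ixma, fmis, zvbs, gerl, gbcj, musn, ihlr, zolz, hudx, rzul, mnia, xlvj, liwz, pxix, enwq, fvhw.
N(ixma) = {jyui, csxz, fnjo, vmsz, nauw, nwhu, xcqt, zvbs, musn, ihlr, zolz, hudx, rzul, liwz, pxix, enwq, ibkh, fvhw}, |N(ixma)| = 18.
K_{7,7,5,3,3} (perfect); ϑ(G) = α(G) = max{7,7,5,3,3} = 7.
= 7.00000… (decimal).
α=7, χ(Ḡ)=7; ϑ=7 lies between (collapsed).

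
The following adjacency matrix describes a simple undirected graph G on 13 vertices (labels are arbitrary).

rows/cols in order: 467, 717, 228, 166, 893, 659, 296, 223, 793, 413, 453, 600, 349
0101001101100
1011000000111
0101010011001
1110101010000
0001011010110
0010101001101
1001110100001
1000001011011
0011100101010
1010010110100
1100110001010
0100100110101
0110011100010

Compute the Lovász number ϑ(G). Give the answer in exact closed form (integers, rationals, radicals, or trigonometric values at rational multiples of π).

N(228) = {717, 166, 659, 793, 413, 349}, |N(228)| = 6.
N(893) = {166, 659, 296, 793, 453, 600}, |N(893)| = 6.
Vertex 223 has 6 neighbors: 467, 296, 793, 413, 600, 349.
N(349) = {717, 228, 659, 296, 223, 600}, |N(349)| = 6.
Regular of degree 6 on 13 vertices: strongly regular (13,6,2,3).
The 3 distinct eigenvalues: [6.0, 1.30278, -2.30278].
λ_max=6, λ_min=-sqrt(13)/2 - 1/2; ϑ = −13·λ_min/(λ_max−λ_min) = sqrt(13).
ϑ(G) ≈ 3.60555.

sqrt(13)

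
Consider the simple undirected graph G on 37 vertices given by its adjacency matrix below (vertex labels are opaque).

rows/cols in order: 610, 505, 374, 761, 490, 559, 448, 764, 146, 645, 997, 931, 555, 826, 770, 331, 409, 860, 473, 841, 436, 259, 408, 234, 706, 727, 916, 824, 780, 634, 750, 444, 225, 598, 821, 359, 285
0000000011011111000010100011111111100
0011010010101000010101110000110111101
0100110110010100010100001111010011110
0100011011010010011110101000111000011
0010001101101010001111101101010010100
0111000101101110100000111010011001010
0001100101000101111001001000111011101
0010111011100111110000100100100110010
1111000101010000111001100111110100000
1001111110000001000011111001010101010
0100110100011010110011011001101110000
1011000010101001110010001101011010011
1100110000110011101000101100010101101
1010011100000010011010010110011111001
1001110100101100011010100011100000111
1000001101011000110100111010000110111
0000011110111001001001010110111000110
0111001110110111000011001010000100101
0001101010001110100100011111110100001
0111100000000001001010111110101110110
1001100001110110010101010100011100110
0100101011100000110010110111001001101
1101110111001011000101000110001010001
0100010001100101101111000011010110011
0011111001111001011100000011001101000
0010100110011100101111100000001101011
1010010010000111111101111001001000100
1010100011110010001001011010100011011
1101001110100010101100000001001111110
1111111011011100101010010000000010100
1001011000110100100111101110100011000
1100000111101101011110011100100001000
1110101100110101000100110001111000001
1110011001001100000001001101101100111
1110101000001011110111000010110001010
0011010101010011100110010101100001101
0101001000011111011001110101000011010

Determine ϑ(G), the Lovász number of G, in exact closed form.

sqrt(37)

N(598) = {610, 505, 374, 559, 448, 645, 555, 826, 259, 706, 727, 824, 780, 750, 444, 821, 359, 285}, |N(598)| = 18.
Vertex 444 has 18 neighbors: 610, 505, 764, 146, 645, 997, 555, 826, 331, 860, 473, 841, 436, 234, 706, 727, 780, 598.
Vertex 821 has 18 neighbors: 610, 505, 374, 490, 448, 555, 770, 331, 409, 860, 841, 436, 259, 916, 780, 634, 598, 359.
N(331) = {610, 448, 764, 645, 931, 555, 409, 860, 841, 408, 234, 706, 916, 444, 225, 821, 359, 285}, |N(331)| = 18.
18-regular, N=37; strongly regular (37,18,8,9).
A has 3 distinct eigenvalues ≈ [18.0, 2.54138, -3.54138].
Lovász (edge-transitive): ϑ = −37·(-sqrt(37)/2 - 1/2)/((18)−(-sqrt(37)/2 - 1/2)) = sqrt(37).
ϑ(G) ≈ 6.082762530.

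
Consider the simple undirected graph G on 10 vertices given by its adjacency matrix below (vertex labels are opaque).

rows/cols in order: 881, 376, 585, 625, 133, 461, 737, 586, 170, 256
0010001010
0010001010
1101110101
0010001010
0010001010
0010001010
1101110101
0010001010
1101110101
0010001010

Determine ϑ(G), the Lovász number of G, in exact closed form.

deg(461) = 3; N(461) = {585, 737, 170}.
deg(586) = 3; N(586) = {585, 737, 170}.
deg(376) = 3; N(376) = {585, 737, 170}.
Vertex 256 has 3 neighbors: 585, 737, 170.
Complete multipartite on [7, 3]: sandwich collapses at ϑ=7.
Numerically 7.0000000.
Lovász sandwich 7 ≤ 7 ≤ 7: collapsed.

7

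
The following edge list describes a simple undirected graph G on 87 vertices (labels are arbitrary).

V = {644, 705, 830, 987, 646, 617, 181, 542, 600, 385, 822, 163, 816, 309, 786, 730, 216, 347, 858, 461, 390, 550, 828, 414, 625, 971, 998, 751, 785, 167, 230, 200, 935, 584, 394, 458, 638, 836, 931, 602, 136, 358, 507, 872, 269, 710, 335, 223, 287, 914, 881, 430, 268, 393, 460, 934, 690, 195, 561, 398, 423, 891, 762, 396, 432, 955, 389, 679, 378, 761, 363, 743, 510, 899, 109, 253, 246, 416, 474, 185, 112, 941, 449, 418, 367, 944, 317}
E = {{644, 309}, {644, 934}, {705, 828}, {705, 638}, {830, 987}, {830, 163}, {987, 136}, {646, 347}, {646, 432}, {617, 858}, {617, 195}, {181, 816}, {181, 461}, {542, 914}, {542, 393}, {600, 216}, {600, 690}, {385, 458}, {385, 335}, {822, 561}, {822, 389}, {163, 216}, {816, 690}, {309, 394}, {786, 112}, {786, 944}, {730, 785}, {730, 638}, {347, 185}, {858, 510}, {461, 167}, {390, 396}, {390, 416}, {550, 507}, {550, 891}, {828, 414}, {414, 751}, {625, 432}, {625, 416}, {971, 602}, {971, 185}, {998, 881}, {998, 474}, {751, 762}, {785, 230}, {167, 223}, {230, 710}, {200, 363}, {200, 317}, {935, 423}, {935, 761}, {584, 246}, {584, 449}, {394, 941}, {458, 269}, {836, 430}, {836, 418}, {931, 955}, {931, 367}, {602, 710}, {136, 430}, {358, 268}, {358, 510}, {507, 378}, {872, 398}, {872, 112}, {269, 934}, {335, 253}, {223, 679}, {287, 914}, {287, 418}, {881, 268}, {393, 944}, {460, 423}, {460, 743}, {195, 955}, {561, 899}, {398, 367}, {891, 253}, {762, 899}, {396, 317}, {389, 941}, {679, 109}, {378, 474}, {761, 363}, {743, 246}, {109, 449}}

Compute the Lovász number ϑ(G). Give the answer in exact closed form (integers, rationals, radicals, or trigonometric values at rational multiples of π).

deg(112) = 2; N(112) = {786, 872}.
deg(836) = 2; N(836) = {430, 418}.
N(367) = {931, 398}, |N(367)| = 2.
deg(396) = 2; N(396) = {390, 317}.
2-regular, N=87; this is C_{87}, the 87-cycle.
spec(A) ≈ [2.0, 1.99479, 1.97917, 1.95324, 1.91713, 1.87102, 1.81515, 1.74982, 1.67537, 1.59219, 1.5007, 1.40139, 1.29477, 1.18141, 1.06188, 0.93682, 0.80687, 0.67272, 0.53506, 0.39461, 0.2521, 0.10828, -0.03611, -0.18031, -0.32356, -0.46513, -0.60428, -0.74028, -0.87241, -1.0, -1.12237, -1.2389, -1.34896, -1.45199, -1.54745, -1.63484, -1.71371, -1.78365, -1.84429, -1.89531, -1.93645, -1.96749, -1.98828, -1.9987] (distinct, 5 d.p.).
λ_max=2, λ_min=-2*cos(pi/87); ϑ = −87·λ_min/(λ_max−λ_min) = 87*cos(pi/87)/(cos(pi/87) + 1).
ϑ(G) ≈ 43.4858.
43 ≤ 87*cos(pi/87)/(cos(pi/87) + 1) ≤ 44: both strict.

87*cos(pi/87)/(cos(pi/87) + 1)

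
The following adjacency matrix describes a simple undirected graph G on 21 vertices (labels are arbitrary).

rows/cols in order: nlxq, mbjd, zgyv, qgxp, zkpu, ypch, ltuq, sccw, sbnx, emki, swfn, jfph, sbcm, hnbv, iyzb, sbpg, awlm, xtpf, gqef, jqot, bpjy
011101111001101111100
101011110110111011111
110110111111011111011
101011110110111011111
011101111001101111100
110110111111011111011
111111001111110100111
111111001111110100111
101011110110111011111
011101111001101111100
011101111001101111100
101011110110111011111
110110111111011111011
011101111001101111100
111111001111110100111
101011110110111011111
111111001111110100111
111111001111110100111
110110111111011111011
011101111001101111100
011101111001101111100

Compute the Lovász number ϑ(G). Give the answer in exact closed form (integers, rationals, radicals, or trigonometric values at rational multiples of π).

Vertex iyzb has 16 neighbors: nlxq, mbjd, zgyv, qgxp, zkpu, ypch, sbnx, emki, swfn, jfph, sbcm, hnbv, sbpg, gqef, jqot, bpjy.
Vertex mbjd has 16 neighbors: nlxq, zgyv, zkpu, ypch, ltuq, sccw, emki, swfn, sbcm, hnbv, iyzb, awlm, xtpf, gqef, jqot, bpjy.
N(jqot) = {mbjd, zgyv, qgxp, ypch, ltuq, sccw, sbnx, jfph, sbcm, iyzb, sbpg, awlm, xtpf, gqef}, |N(jqot)| = 14.
N(gqef) = {nlxq, mbjd, qgxp, zkpu, ltuq, sccw, sbnx, emki, swfn, jfph, hnbv, iyzb, sbpg, awlm, xtpf, jqot, bpjy}, |N(gqef)| = 17.
Complete multipartite on [7, 5, 5, 4]: sandwich collapses at ϑ=7.
Numerically 7.0000000.
Lovász sandwich 7 ≤ 7 ≤ 7: collapsed.

7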